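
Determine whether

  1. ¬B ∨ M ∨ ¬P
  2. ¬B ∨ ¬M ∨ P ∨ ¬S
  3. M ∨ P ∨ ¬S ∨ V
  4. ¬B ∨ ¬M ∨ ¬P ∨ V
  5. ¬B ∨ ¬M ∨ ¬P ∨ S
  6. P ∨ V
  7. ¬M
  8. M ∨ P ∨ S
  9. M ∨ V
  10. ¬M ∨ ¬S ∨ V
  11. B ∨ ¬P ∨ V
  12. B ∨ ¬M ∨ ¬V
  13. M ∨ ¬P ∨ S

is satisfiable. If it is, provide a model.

Unit clause (¬M) forces M = False.
In (M ∨ V) only V is left, so V = True.
Try S = False:
  (M ∨ P ∨ S) forces P = True.
  clause (M ∨ ¬P ∨ S) is falsified — backtrack.
So S = True.
Set B = True.
  then (¬B ∨ M ∨ ¬P) forces P = False.
All clauses satisfied.

S: True; B: True; P: False; M: False; V: True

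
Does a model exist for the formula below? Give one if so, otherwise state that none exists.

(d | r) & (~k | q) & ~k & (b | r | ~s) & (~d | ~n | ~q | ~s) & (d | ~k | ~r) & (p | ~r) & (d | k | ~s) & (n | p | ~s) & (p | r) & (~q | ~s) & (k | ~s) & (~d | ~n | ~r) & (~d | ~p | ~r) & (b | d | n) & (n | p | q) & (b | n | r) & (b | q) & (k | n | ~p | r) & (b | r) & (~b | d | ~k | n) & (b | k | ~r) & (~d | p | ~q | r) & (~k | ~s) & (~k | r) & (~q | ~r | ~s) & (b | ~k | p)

s: False, k: False, n: False, q: False, b: True, p: True, r: True, d: False

Unit clause (~k) forces k = False.
In (k | ~s) only ~s is left, so s = False.
Set n = False.
Set q = False.
  then (n | p | q) forces p = True.
  then (b | q) forces b = True.
  then (k | n | ~p | r) forces r = True.
  then (~d | ~p | ~r) forces d = False.
All clauses satisfied.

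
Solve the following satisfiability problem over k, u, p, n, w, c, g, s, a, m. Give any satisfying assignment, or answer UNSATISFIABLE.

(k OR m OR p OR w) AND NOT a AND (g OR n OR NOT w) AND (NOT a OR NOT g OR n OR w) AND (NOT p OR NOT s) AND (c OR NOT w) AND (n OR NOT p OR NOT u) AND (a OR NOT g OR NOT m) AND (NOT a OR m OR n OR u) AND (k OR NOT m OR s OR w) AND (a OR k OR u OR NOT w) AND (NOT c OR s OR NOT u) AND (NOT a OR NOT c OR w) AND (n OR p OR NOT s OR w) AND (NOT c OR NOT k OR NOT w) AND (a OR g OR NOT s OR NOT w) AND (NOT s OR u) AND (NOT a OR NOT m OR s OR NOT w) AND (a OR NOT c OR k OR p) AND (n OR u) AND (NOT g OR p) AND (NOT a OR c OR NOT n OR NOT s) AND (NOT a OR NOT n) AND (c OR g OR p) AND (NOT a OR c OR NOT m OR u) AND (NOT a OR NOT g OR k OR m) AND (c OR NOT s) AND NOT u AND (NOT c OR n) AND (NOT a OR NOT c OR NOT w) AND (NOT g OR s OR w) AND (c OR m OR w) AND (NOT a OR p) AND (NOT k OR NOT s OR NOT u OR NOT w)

Unit clause (NOT a) forces a = False.
Unit clause (NOT u) forces u = False.
In (NOT s OR u) only NOT s is left, so s = False.
In (n OR u) only n is left, so n = True.
Set k = True.
Set p = True.
Try w = True:
  (c OR NOT w) forces c = True.
  clause (NOT c OR NOT k OR NOT w) is falsified — backtrack.
So w = False.
  then (NOT g OR s OR w) forces g = False.
Set c = False.
  then (c OR m OR w) forces m = True.
All clauses satisfied.

k=T, u=F, p=T, n=T, w=F, c=F, g=F, s=F, a=F, m=T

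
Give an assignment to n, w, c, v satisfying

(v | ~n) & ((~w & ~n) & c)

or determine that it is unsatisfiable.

n=F, w=F, c=T, v=T

  v | ~n = True
    ~n = True
  (~w & ~n) & c = True
    ~w & ~n = True
      ~w = True
      ~n = True
Both conjuncts True, so the formula holds.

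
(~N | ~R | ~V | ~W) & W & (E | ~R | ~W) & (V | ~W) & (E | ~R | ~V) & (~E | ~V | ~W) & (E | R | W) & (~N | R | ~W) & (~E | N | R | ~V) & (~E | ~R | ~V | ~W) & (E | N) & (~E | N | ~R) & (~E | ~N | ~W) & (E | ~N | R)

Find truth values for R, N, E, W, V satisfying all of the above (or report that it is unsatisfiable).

Case W = True:
  (V | ~W) forces V = True.
  (~E | ~V | ~W) forces E = False.
  (E | ~R | ~W) forces R = False.
  (~N | R | ~W) forces N = False.
  Clause (E | N) is falsified — contradiction.
Case W = False:
  Clause (W) is falsified — contradiction.
Both cases fail, so the formula is unsatisfiable.

No satisfying assignment exists.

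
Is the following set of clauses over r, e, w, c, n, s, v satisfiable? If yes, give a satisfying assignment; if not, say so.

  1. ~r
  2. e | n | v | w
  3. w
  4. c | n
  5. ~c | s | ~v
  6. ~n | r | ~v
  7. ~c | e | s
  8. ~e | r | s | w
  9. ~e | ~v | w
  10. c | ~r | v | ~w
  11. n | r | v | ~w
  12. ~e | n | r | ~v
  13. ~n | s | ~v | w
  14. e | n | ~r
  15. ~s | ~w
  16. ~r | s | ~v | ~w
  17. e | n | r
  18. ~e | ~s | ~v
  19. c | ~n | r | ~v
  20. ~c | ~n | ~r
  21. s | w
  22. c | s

r = False; e = True; w = True; c = True; n = True; s = False; v = False

Unit clause (~r) forces r = False.
Unit clause (w) forces w = True.
In (~s | ~w) only ~s is left, so s = False.
In (c | s) only c is left, so c = True.
In (~c | s | ~v) only ~v is left, so v = False.
In (~c | e | s) only e is left, so e = True.
In (n | r | v | ~w) only n is left, so n = True.
All clauses satisfied.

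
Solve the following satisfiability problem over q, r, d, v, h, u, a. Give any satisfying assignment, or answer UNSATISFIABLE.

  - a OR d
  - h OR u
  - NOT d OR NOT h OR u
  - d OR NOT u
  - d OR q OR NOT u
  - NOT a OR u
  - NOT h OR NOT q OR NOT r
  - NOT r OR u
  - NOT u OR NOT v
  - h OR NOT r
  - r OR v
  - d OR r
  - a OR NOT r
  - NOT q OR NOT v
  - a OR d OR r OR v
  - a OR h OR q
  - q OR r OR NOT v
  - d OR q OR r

q=F; r=T; d=T; v=F; h=T; u=T; a=T

Set q = False.
Try r = False:
  (r OR v) forces v = True.
  clause (q OR r OR NOT v) is falsified — backtrack.
So r = True.
  then (NOT r OR u) forces u = True.
  then (NOT u OR NOT v) forces v = False.
  then (h OR NOT r) forces h = True.
  then (a OR NOT r) forces a = True.
  then (d OR NOT u) forces d = True.
All clauses satisfied.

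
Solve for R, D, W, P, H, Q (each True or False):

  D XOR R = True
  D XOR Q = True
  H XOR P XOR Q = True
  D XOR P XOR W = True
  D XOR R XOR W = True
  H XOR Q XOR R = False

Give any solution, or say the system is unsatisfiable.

UNSATISFIABLE

Adding constraints 3, 4, 5, 6 mod 2: every variable appears an even number of times on the left, so the left side is 0.
But the right sides sum to 1 (mod 2). 0 ≠ 1 — the system is inconsistent.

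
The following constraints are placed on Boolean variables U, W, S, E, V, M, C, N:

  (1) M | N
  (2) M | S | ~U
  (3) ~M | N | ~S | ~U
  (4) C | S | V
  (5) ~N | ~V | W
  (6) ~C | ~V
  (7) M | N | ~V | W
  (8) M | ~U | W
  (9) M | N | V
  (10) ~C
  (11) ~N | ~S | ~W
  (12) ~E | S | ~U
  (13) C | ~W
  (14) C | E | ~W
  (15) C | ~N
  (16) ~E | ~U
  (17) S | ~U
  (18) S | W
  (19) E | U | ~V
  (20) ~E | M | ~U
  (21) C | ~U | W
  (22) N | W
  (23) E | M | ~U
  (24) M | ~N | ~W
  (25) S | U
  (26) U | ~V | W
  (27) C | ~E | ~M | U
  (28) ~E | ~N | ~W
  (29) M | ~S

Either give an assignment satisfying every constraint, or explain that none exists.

Case C = True:
  Clause (~C) is falsified — contradiction.
Case C = False:
  (C | ~W) forces W = False.
  (C | ~N) forces N = False.
  Clause (N | W) is falsified — contradiction.
Both cases fail, so the formula is unsatisfiable.

The formula is unsatisfiable.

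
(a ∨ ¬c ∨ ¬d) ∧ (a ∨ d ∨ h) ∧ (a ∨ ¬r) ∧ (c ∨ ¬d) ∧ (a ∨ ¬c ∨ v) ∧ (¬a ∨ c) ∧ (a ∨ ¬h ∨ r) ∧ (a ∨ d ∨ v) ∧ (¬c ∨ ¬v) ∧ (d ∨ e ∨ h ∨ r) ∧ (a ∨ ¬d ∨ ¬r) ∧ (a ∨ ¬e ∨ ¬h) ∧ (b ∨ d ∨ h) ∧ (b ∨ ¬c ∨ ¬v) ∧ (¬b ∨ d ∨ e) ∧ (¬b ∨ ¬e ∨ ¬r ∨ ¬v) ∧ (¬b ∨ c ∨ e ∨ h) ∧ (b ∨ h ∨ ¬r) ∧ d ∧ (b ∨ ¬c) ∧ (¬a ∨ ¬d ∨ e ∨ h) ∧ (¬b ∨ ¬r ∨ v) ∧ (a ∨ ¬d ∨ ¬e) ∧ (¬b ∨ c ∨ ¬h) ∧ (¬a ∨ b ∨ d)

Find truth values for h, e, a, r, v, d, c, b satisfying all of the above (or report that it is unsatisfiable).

Unit clause (d) forces d = True.
In (c ∨ ¬d) only c is left, so c = True.
In (¬c ∨ ¬v) only ¬v is left, so v = False.
In (b ∨ ¬c) only b is left, so b = True.
In (¬b ∨ ¬r ∨ v) only ¬r is left, so r = False.
In (a ∨ ¬c ∨ ¬d) only a is left, so a = True.
Set h = True.
Set e = True.
All clauses satisfied.

h: True, e: True, a: True, r: False, v: False, d: True, c: True, b: True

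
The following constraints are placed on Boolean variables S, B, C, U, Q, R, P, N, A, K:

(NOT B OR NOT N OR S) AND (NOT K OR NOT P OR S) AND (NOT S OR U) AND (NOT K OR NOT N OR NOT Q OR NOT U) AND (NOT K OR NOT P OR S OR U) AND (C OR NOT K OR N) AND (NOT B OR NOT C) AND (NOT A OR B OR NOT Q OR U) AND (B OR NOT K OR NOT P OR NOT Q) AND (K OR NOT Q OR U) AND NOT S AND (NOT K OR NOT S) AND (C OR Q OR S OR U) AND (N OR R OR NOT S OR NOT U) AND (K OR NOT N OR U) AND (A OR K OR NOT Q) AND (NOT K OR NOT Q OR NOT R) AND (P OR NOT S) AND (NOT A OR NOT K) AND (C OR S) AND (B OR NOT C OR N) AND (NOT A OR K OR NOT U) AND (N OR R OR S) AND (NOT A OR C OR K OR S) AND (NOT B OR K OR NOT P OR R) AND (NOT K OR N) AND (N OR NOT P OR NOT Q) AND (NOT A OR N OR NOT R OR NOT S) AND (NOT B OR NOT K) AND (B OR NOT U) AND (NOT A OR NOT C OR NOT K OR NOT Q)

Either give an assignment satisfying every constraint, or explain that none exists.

S = False, B = False, C = True, U = False, Q = False, R = False, P = False, N = True, A = False, K = True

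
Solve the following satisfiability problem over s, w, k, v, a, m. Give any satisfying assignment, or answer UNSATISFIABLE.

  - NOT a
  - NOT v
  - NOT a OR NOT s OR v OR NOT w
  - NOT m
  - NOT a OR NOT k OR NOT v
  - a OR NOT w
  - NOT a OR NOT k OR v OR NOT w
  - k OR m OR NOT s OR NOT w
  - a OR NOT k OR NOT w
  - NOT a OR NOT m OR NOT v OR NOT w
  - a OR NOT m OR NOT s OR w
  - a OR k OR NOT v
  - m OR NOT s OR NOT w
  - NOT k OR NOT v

s: False, w: False, k: False, v: False, a: False, m: False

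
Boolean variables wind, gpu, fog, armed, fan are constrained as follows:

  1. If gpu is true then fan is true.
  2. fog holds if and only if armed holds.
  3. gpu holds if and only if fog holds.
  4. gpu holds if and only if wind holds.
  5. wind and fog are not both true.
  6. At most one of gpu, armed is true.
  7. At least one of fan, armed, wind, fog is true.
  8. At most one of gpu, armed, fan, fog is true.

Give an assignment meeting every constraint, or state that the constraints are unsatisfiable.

wind: False, gpu: False, fog: False, armed: False, fan: True

  (1) gpu=F ⇒ fan: vacuous ✓
  (2) fog=F, armed=F — same ✓
  (3) gpu=F, fog=F — same ✓
  (4) gpu=F, wind=F — same ✓
  (5) wind=F, fog=F — not both ✓
  (6) {gpu, armed}: 0 true — at most one ✓
  (7) {fan, armed, wind, fog}: 1 true — at least one ✓
  (8) {gpu, armed, fan, fog}: 1 true — at most one ✓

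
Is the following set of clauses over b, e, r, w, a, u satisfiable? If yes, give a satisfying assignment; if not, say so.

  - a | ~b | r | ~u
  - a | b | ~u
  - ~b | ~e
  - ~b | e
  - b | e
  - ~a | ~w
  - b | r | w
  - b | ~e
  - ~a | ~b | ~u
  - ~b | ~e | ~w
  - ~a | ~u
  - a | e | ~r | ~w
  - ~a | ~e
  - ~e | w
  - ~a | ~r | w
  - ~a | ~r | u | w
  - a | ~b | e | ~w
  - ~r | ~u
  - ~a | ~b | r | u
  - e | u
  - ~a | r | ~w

Unsatisfiable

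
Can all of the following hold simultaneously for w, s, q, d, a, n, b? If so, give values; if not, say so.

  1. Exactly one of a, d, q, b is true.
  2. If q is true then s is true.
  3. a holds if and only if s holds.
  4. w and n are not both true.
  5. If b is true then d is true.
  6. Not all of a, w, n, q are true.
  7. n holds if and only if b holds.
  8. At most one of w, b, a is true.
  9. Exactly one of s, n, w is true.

w: True, s: False, q: False, d: True, a: False, n: False, b: False

  (1) {a, d, q, b}: 1 true — exactly one ✓
  (2) q=F ⇒ s: vacuous ✓
  (3) a=F, s=F — same ✓
  (4) w=T, n=F — not both ✓
  (5) b=F ⇒ d: vacuous ✓
  (6) {a, w, n, q}: 1/4 true — not all ✓
  (7) n=F, b=F — same ✓
  (8) {w, b, a}: 1 true — at most one ✓
  (9) {s, n, w}: 1 true — exactly one ✓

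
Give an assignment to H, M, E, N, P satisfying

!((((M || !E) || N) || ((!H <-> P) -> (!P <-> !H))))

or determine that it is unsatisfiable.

H: False, M: False, E: True, N: False, P: True

  !((((M || !E) || N) || ((!H <-> P) -> (!P <-> !H)))) = True
    ((M || !E) || N) || ((!H <-> P) -> (!P <-> !H)) = False
      (M || !E) || N = False
        M || !E = False
          !E = False
      (!H <-> P) -> (!P <-> !H) = False
        !H <-> P = True
          !H = True
        !P <-> !H = False
          !P = False
          !H = True
The formula evaluates to True.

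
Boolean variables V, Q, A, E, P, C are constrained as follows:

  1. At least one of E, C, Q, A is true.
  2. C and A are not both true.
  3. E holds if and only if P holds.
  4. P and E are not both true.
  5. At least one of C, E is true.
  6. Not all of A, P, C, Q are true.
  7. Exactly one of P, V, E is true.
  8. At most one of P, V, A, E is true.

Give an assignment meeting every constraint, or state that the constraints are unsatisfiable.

V = True; Q = False; A = False; E = False; P = False; C = True

  (1) {E, C, Q, A}: 1 true — at least one ✓
  (2) C=T, A=F — not both ✓
  (3) E=F, P=F — same ✓
  (4) P=F, E=F — not both ✓
  (5) {C, E}: 1 true — at least one ✓
  (6) {A, P, C, Q}: 1/4 true — not all ✓
  (7) {P, V, E}: 1 true — exactly one ✓
  (8) {P, V, A, E}: 1 true — at most one ✓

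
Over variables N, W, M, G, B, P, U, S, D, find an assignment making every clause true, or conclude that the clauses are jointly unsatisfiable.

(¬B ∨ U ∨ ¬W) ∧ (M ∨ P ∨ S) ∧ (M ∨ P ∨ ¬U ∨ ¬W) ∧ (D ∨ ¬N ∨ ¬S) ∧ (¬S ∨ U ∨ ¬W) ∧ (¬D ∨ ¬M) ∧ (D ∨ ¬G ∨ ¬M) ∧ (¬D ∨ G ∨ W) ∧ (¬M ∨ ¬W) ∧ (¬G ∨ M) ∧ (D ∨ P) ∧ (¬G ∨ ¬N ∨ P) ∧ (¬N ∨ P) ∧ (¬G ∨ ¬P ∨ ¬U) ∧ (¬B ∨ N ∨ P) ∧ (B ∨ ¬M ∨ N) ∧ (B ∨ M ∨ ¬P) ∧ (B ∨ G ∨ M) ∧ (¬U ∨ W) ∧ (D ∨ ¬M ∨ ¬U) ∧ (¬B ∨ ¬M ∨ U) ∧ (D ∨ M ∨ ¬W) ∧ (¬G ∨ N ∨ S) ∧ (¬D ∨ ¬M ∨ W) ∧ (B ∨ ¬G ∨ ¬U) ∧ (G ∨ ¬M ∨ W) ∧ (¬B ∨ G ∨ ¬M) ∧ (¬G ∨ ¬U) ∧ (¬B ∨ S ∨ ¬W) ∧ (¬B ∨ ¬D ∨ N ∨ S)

Set N = False.
Set W = False.
  then (¬U ∨ W) forces U = False.
Try M = True:
  (¬D ∨ ¬M) forces D = False.
  (D ∨ ¬G ∨ ¬M) forces G = False.
  clause (G ∨ ¬M ∨ W) is falsified — backtrack.
So M = False.
  then (¬G ∨ M) forces G = False.
  then (B ∨ G ∨ M) forces B = True.
  then (¬D ∨ G ∨ W) forces D = False.
  then (D ∨ P) forces P = True.
Set S = True.
All clauses satisfied.

N=F, W=F, M=F, G=F, B=T, P=T, U=F, S=T, D=F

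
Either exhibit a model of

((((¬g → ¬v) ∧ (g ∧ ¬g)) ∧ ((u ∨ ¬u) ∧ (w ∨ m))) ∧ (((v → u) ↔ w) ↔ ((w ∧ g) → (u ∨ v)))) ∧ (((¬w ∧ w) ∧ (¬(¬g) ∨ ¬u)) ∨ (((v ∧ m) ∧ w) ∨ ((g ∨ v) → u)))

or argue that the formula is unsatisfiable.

Case g = True: the conjunct ¬g is False.
Case g = False: the conjunct g is False.
Both cases fail — unsatisfiable.

Unsatisfiable — no assignment works.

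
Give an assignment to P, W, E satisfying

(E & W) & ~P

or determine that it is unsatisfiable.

P: False, W: True, E: True

  E & W = True
  ~P = True
Both conjuncts True, so the formula holds.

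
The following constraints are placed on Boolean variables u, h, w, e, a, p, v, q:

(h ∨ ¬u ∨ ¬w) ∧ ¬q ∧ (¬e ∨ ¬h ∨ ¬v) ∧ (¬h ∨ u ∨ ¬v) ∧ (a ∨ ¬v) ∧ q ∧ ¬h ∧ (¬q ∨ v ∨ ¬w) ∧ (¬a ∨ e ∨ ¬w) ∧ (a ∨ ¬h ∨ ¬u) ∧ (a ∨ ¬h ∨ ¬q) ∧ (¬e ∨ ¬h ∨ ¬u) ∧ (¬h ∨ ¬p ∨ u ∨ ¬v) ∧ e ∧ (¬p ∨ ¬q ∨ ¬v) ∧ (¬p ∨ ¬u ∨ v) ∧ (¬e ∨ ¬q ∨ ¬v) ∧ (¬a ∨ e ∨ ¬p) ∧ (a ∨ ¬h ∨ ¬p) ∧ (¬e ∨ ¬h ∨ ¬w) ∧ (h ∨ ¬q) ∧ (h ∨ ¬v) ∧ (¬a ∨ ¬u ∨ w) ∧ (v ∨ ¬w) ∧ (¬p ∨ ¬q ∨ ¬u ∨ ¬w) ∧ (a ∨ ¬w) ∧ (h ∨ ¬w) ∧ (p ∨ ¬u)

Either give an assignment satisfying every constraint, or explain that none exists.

Unsatisfiable — no assignment works.

Case q = True:
  Clause (¬q) is falsified — contradiction.
Case q = False:
  Clause (q) is falsified — contradiction.
Both cases fail, so the formula is unsatisfiable.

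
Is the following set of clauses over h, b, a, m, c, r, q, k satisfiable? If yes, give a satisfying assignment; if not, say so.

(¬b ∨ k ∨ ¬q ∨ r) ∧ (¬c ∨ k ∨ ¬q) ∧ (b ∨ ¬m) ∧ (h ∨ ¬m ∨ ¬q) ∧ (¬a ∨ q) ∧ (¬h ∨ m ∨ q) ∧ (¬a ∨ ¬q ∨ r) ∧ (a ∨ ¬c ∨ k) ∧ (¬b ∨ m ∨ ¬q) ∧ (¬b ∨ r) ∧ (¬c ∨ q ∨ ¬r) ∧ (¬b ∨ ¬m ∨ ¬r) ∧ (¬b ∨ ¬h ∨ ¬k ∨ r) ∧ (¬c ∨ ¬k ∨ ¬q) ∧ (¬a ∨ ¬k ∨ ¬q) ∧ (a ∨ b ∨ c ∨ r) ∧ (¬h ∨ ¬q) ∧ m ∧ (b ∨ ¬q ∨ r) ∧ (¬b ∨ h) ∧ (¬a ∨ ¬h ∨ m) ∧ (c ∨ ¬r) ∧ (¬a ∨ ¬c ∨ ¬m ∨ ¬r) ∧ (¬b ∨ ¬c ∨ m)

Case m = True:
  (b ∨ ¬m) forces b = True.
  (¬b ∨ r) forces r = True.
  Clause (¬b ∨ ¬m ∨ ¬r) is falsified — contradiction.
Case m = False:
  Clause (m) is falsified — contradiction.
Both cases fail, so the formula is unsatisfiable.

Unsatisfiable — no assignment works.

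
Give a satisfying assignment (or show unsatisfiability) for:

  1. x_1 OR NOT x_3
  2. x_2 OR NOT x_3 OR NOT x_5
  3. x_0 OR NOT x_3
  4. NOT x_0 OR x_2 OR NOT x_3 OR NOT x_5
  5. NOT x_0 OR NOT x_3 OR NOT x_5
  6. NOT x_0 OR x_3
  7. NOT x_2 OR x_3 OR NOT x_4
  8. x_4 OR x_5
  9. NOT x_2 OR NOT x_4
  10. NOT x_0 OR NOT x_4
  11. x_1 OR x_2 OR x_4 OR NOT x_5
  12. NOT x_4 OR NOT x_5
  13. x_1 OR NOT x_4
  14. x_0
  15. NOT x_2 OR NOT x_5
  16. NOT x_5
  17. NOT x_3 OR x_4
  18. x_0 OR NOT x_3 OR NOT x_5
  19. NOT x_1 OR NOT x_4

Case x_4 = True:
  (NOT x_2 OR NOT x_4) forces x_2 = False.
  (NOT x_0 OR NOT x_4) forces x_0 = False.
  Clause (x_0) is falsified — contradiction.
Case x_4 = False:
  (x_4 OR x_5) forces x_5 = True.
  Clause (NOT x_5) is falsified — contradiction.
Both cases fail, so the formula is unsatisfiable.

Unsatisfiable — no assignment works.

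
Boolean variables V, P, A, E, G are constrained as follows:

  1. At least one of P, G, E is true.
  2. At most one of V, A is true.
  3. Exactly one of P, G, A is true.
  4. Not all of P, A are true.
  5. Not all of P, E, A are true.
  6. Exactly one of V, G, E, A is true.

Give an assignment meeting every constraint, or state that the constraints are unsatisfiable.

V = False, P = True, A = False, E = True, G = False

  (1) {P, G, E}: 2 true — at least one ✓
  (2) {V, A}: 0 true — at most one ✓
  (3) {P, G, A}: 1 true — exactly one ✓
  (4) {P, A}: 1/2 true — not all ✓
  (5) {P, E, A}: 2/3 true — not all ✓
  (6) {V, G, E, A}: 1 true — exactly one ✓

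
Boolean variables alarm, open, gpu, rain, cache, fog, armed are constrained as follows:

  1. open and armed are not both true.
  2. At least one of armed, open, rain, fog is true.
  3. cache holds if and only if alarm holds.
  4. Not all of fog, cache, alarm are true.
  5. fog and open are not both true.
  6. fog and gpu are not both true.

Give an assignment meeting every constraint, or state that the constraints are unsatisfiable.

alarm = False, open = False, gpu = False, rain = False, cache = False, fog = False, armed = True

  (1) open=F, armed=T — not both ✓
  (2) {armed, open, rain, fog}: 1 true — at least one ✓
  (3) cache=F, alarm=F — same ✓
  (4) {fog, cache, alarm}: 0/3 true — not all ✓
  (5) fog=F, open=F — not both ✓
  (6) fog=F, gpu=F — not both ✓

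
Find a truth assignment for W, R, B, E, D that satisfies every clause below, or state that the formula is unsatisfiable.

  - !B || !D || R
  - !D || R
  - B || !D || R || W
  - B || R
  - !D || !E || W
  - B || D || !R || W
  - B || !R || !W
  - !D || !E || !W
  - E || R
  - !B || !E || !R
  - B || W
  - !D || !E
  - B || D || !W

Set W = True.
Set R = False.
  then (!D || R) forces D = False.
  then (B || R) forces B = True.
  then (E || R) forces E = True.
All clauses satisfied.

W = True; R = False; B = True; E = True; D = False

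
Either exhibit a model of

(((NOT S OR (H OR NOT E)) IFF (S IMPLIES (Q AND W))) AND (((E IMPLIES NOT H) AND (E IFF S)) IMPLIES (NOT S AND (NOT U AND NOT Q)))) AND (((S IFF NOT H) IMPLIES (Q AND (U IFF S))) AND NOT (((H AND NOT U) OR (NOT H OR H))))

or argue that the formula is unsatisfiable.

The conjunct NOT (((H AND NOT U) OR (NOT H OR H))) is unsatisfiable on its own:
  H=F, U=F: evaluates to False.
  H=F, U=T: evaluates to False.
  H=T, U=F: evaluates to False.
  H=T, U=T: evaluates to False.
So the whole conjunction is unsatisfiable.

No satisfying assignment exists.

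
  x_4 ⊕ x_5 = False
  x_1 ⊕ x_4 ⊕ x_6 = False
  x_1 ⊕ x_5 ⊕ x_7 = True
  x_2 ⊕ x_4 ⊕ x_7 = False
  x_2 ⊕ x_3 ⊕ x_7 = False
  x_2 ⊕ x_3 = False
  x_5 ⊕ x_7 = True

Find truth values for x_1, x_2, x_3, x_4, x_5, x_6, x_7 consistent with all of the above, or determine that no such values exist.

x_1=F; x_2=T; x_3=T; x_4=T; x_5=T; x_6=T; x_7=F

x_4 ⊕ x_5 = T ⊕ T = False ✓
x_1 ⊕ x_4 ⊕ x_6 = F ⊕ T ⊕ T = False ✓
x_1 ⊕ x_5 ⊕ x_7 = F ⊕ T ⊕ F = True ✓
x_2 ⊕ x_4 ⊕ x_7 = T ⊕ T ⊕ F = False ✓
x_2 ⊕ x_3 ⊕ x_7 = T ⊕ T ⊕ F = False ✓
x_2 ⊕ x_3 = T ⊕ T = False ✓
x_5 ⊕ x_7 = T ⊕ F = True ✓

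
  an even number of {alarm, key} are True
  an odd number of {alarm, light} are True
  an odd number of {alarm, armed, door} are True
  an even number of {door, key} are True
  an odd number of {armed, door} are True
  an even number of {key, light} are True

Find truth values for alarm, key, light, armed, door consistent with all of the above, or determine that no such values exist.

Unsatisfiable

Adding constraints 1, 2, 6 mod 2: every variable appears an even number of times on the left, so the left side is 0.
But the right sides sum to 1 (mod 2). 0 ≠ 1 — the system is inconsistent.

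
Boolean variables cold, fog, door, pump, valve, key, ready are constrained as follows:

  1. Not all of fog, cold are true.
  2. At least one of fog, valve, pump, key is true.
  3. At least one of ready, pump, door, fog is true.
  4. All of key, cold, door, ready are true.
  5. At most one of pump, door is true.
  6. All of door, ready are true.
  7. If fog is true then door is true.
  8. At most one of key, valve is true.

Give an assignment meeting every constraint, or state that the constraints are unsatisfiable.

cold = True; fog = False; door = True; pump = False; valve = False; key = True; ready = True

  (1) {fog, cold}: 1/2 true — not all ✓
  (2) {fog, valve, pump, key}: 1 true — at least one ✓
  (3) {ready, pump, door, fog}: 2 true — at least one ✓
  (4) {key, cold, door, ready}: all 4 true ✓
  (5) {pump, door}: 1 true — at most one ✓
  (6) {door, ready}: all 2 true ✓
  (7) fog=F ⇒ door: vacuous ✓
  (8) {key, valve}: 1 true — at most one ✓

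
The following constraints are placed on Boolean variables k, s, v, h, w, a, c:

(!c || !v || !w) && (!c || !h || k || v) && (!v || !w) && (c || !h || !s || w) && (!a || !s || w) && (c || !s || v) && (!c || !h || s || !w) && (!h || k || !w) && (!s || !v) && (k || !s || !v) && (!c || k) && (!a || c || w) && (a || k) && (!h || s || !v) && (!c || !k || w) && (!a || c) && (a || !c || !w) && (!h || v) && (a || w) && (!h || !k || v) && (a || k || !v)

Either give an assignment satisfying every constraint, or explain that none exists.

Set k = True.
Set s = True.
  then (!s || !v) forces v = False.
  then (!h || v) forces h = False.
  then (c || !s || v) forces c = True.
  then (!c || !k || w) forces w = True.
  then (a || !c || !w) forces a = True.
All clauses satisfied.

k = True, s = True, v = False, h = False, w = True, a = True, c = True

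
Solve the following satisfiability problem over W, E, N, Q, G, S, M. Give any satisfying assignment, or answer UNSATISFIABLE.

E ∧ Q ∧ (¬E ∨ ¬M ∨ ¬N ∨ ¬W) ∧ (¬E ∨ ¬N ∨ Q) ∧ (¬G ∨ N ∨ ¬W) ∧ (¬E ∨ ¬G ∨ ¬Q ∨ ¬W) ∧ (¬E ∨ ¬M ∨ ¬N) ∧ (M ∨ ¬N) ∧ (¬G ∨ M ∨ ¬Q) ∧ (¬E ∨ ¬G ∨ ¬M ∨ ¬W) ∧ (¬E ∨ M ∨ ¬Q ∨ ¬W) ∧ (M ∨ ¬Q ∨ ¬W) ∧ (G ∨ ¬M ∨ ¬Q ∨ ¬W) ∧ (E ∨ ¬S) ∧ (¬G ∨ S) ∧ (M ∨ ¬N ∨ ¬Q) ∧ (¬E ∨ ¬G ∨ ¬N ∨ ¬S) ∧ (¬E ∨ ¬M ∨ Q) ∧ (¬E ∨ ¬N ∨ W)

W: False, E: True, N: False, Q: True, G: True, S: True, M: True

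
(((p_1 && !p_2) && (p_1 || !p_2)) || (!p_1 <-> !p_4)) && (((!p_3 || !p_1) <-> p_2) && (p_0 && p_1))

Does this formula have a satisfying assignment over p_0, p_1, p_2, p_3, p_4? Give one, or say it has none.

p_0: True; p_1: True; p_2: True; p_3: False; p_4: True

  ((p_1 && !p_2) && (p_1 || !p_2)) || (!p_1 <-> !p_4) = True
    (p_1 && !p_2) && (p_1 || !p_2) = False
      p_1 && !p_2 = False
        !p_2 = False
      p_1 || !p_2 = True
        !p_2 = False
    !p_1 <-> !p_4 = True
      !p_1 = False
      !p_4 = False
  ((!p_3 || !p_1) <-> p_2) && (p_0 && p_1) = True
    (!p_3 || !p_1) <-> p_2 = True
      !p_3 || !p_1 = True
        !p_3 = True
        !p_1 = False
    p_0 && p_1 = True
Both conjuncts True, so the formula holds.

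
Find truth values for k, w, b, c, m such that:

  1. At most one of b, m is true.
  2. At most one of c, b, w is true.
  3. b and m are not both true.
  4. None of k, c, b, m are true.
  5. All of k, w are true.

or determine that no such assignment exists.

The formula is unsatisfiable.

Case k = True:
  Constraint (4) is violated (k=T) — contradiction.
Case k = False:
  Constraint (5) is violated (k=F) — contradiction.
Both cases fail — unsatisfiable.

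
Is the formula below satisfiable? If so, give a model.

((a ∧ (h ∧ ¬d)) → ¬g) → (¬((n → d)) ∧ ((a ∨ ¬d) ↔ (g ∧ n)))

g = True, a = True, h = True, d = False, n = True

  ((a ∧ (h ∧ ¬d)) → ¬g) → (¬((n → d)) ∧ ((a ∨ ¬d) ↔ (g ∧ n))) = True
    (a ∧ (h ∧ ¬d)) → ¬g = False
      a ∧ (h ∧ ¬d) = True
        h ∧ ¬d = True
          ¬d = True
      ¬g = False
    ¬((n → d)) ∧ ((a ∨ ¬d) ↔ (g ∧ n)) = True
      ¬((n → d)) = True
        n → d = False
      (a ∨ ¬d) ↔ (g ∧ n) = True
        a ∨ ¬d = True
          ¬d = True
        g ∧ n = True
The formula evaluates to True.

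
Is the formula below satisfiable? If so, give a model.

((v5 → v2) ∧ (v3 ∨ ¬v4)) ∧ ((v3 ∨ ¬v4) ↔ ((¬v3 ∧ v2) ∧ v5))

v2=T, v3=F, v4=F, v5=T

  (v5 → v2) ∧ (v3 ∨ ¬v4) = True
    v5 → v2 = True
    v3 ∨ ¬v4 = True
      ¬v4 = True
  (v3 ∨ ¬v4) ↔ ((¬v3 ∧ v2) ∧ v5) = True
    v3 ∨ ¬v4 = True
      ¬v4 = True
    (¬v3 ∧ v2) ∧ v5 = True
      ¬v3 ∧ v2 = True
        ¬v3 = True
Both conjuncts True, so the formula holds.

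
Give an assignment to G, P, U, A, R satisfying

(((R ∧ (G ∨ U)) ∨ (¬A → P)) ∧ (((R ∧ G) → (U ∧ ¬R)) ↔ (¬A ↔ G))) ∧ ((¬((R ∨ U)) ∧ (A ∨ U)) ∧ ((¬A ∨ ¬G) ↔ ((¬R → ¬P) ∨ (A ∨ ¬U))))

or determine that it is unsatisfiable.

G = False, P = True, U = False, A = True, R = False

  ((R ∧ (G ∨ U)) ∨ (¬A → P)) ∧ (((R ∧ G) → (U ∧ ¬R)) ↔ (¬A ↔ G)) = True
    (R ∧ (G ∨ U)) ∨ (¬A → P) = True
      R ∧ (G ∨ U) = False
        G ∨ U = False
      ¬A → P = True
        ¬A = False
    ((R ∧ G) → (U ∧ ¬R)) ↔ (¬A ↔ G) = True
      (R ∧ G) → (U ∧ ¬R) = True
        R ∧ G = False
        U ∧ ¬R = False
          ¬R = True
      ¬A ↔ G = True
        ¬A = False
  (¬((R ∨ U)) ∧ (A ∨ U)) ∧ ((¬A ∨ ¬G) ↔ ((¬R → ¬P) ∨ (A ∨ ¬U))) = True
    ¬((R ∨ U)) ∧ (A ∨ U) = True
      ¬((R ∨ U)) = True
        R ∨ U = False
      A ∨ U = True
    (¬A ∨ ¬G) ↔ ((¬R → ¬P) ∨ (A ∨ ¬U)) = True
      ¬A ∨ ¬G = True
        ¬A = False
        ¬G = True
      (¬R → ¬P) ∨ (A ∨ ¬U) = True
        ¬R → ¬P = False
          ¬R = True
          ¬P = False
        A ∨ ¬U = True
          ¬U = True
Both conjuncts True, so the formula holds.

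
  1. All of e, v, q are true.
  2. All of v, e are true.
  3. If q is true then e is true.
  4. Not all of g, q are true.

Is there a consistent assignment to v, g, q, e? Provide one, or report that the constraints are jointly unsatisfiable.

v: True, g: False, q: True, e: True

  (1) {e, v, q}: all 3 true ✓
  (2) {v, e}: all 2 true ✓
  (3) q=T ⇒ e: T ✓
  (4) {g, q}: 1/2 true — not all ✓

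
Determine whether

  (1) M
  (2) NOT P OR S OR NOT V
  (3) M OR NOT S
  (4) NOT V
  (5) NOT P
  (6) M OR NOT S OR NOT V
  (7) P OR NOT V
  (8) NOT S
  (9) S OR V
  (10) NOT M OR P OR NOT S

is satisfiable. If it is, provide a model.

Case S = True:
  Clause (NOT S) is falsified — contradiction.
Case S = False:
  (M) forces M = True.
  (NOT V) forces V = False.
  Clause (S OR V) is falsified — contradiction.
Both cases fail, so the formula is unsatisfiable.

The formula is unsatisfiable.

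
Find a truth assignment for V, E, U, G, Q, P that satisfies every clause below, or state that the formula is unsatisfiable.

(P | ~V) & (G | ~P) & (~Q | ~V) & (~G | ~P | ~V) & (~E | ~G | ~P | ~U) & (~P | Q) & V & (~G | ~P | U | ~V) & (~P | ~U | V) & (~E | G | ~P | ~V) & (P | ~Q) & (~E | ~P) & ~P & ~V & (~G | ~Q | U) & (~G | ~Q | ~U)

Case V = True:
  Clause (~V) is falsified — contradiction.
Case V = False:
  Clause (V) is falsified — contradiction.
Both cases fail, so the formula is unsatisfiable.

UNSATISFIABLE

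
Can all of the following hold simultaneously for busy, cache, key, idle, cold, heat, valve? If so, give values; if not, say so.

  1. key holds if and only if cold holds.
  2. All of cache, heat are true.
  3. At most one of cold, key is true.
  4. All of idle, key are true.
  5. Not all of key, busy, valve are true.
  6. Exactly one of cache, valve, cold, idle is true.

Case idle = True:
  (2) forces cache = True.
  Constraint (6) is violated (cache=T, idle=T) — contradiction.
Case idle = False:
  Constraint (4) is violated (idle=F) — contradiction.
Both cases fail — unsatisfiable.

Unsatisfiable — no assignment works.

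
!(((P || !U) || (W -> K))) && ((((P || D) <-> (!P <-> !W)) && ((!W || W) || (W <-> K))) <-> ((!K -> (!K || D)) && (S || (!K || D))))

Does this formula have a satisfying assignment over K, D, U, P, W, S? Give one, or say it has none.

K=F, D=F, U=T, P=F, W=T, S=F

  !(((P || !U) || (W -> K))) = True
    (P || !U) || (W -> K) = False
      P || !U = False
        !U = False
      W -> K = False
  (((P || D) <-> (!P <-> !W)) && ((!W || W) || (W <-> K))) <-> ((!K -> (!K || D)) && (S || (!K || D))) = True
    ((P || D) <-> (!P <-> !W)) && ((!W || W) || (W <-> K)) = True
      (P || D) <-> (!P <-> !W) = True
        P || D = False
        !P <-> !W = False
          !P = True
          !W = False
      (!W || W) || (W <-> K) = True
        !W || W = True
          !W = False
        W <-> K = False
    (!K -> (!K || D)) && (S || (!K || D)) = True
      !K -> (!K || D) = True
        !K = True
        !K || D = True
          !K = True
      S || (!K || D) = True
        !K || D = True
          !K = True
Both conjuncts True, so the formula holds.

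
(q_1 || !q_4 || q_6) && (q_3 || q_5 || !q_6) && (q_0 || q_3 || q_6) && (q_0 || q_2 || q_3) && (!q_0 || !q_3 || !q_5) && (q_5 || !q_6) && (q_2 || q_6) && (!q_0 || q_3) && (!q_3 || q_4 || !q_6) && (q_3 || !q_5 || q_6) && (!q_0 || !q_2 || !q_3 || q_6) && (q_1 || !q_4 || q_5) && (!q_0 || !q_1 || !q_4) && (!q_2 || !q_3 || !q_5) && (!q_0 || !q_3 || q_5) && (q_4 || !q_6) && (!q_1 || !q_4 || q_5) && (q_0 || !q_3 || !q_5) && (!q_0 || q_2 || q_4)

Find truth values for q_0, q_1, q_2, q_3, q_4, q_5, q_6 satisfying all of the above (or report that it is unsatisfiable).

Try q_0 = True:
  (!q_0 || q_3) forces q_3 = True.
  (!q_0 || !q_3 || !q_5) forces q_5 = False.
  clause (!q_0 || !q_3 || q_5) is falsified — backtrack.
So q_0 = False.
Set q_1 = False.
Try q_2 = False:
  (q_0 || q_2 || q_3) forces q_3 = True.
  (q_2 || q_6) forces q_6 = True.
  (q_5 || !q_6) forces q_5 = True.
  clause (q_0 || !q_3 || !q_5) is falsified — backtrack.
So q_2 = True.
Set q_3 = True.
  then (!q_2 || !q_3 || !q_5) forces q_5 = False.
  then (q_5 || !q_6) forces q_6 = False.
  then (q_1 || !q_4 || q_5) forces q_4 = False.
All clauses satisfied.

q_0: False, q_1: False, q_2: True, q_3: True, q_4: False, q_5: False, q_6: False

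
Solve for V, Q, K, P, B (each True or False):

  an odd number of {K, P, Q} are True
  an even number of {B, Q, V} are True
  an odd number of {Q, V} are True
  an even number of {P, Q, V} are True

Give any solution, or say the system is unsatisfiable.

V = False, Q = True, K = True, P = True, B = True

{K, P, Q}: 3 true → odd ✓
{B, Q, V}: 2 true → even ✓
{Q, V}: 1 true → odd ✓
{P, Q, V}: 2 true → even ✓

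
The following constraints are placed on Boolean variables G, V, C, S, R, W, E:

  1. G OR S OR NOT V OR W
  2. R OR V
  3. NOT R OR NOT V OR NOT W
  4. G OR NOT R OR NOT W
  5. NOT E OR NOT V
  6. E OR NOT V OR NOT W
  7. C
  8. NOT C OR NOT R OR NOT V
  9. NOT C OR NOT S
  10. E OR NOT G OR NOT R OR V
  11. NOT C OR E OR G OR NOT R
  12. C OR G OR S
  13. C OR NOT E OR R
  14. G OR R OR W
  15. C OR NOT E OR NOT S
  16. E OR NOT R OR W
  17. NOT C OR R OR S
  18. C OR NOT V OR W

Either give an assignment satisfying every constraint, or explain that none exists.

Unit clause (C) forces C = True.
In (NOT C OR NOT S) only NOT S is left, so S = False.
In (NOT C OR R OR S) only R is left, so R = True.
In (NOT C OR NOT R OR NOT V) only NOT V is left, so V = False.
Set G = True.
  then (E OR NOT G OR NOT R OR V) forces E = True.
Set W = True.
All clauses satisfied.

G: True; V: False; C: True; S: False; R: True; W: True; E: True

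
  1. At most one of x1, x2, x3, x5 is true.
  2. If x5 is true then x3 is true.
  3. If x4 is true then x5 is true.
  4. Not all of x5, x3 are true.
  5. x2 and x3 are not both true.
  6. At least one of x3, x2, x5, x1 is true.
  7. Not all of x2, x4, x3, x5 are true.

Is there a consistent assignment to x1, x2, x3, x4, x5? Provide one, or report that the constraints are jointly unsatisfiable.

x1=T; x2=F; x3=F; x4=F; x5=F

  (1) {x1, x2, x3, x5}: 1 true — at most one ✓
  (2) x5=F ⇒ x3: vacuous ✓
  (3) x4=F ⇒ x5: vacuous ✓
  (4) {x5, x3}: 0/2 true — not all ✓
  (5) x2=F, x3=F — not both ✓
  (6) {x3, x2, x5, x1}: 1 true — at least one ✓
  (7) {x2, x4, x3, x5}: 0/4 true — not all ✓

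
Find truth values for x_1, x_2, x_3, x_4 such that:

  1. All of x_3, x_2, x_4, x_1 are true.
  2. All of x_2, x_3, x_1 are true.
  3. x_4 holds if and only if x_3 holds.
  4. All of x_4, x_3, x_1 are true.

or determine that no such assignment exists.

x_1 = True, x_2 = True, x_3 = True, x_4 = True

  (1) {x_3, x_2, x_4, x_1}: all 4 true ✓
  (2) {x_2, x_3, x_1}: all 3 true ✓
  (3) x_4=T, x_3=T — same ✓
  (4) {x_4, x_3, x_1}: all 3 true ✓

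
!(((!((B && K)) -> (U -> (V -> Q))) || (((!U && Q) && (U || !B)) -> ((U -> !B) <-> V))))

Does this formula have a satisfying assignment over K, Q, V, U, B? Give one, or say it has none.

Unsatisfiable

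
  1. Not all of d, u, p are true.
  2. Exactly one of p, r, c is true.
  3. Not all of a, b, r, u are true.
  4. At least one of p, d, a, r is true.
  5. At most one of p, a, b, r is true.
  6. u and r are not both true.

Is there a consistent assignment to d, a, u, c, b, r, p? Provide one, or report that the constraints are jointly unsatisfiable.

d=T, a=F, u=T, c=T, b=F, r=F, p=F

  (1) {d, u, p}: 2/3 true — not all ✓
  (2) {p, r, c}: 1 true — exactly one ✓
  (3) {a, b, r, u}: 1/4 true — not all ✓
  (4) {p, d, a, r}: 1 true — at least one ✓
  (5) {p, a, b, r}: 0 true — at most one ✓
  (6) u=T, r=F — not both ✓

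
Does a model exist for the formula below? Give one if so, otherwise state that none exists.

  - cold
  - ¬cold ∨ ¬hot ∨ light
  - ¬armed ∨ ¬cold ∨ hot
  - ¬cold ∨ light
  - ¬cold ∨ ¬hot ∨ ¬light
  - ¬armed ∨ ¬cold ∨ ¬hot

cold = True, armed = False, light = True, hot = False

Unit clause (cold) forces cold = True.
In (¬cold ∨ light) only light is left, so light = True.
In (¬cold ∨ ¬hot ∨ ¬light) only ¬hot is left, so hot = False.
In (¬armed ∨ ¬cold ∨ hot) only ¬armed is left, so armed = False.
All clauses satisfied.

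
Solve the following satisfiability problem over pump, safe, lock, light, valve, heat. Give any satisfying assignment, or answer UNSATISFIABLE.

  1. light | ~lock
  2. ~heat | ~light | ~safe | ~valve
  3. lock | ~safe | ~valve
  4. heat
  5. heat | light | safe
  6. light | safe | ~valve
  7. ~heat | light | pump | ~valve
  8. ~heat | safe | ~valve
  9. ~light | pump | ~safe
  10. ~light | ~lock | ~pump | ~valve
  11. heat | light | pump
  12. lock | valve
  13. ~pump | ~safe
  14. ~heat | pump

Unit clause (heat) forces heat = True.
In (~heat | pump) only pump is left, so pump = True.
In (~pump | ~safe) only ~safe is left, so safe = False.
In (~heat | safe | ~valve) only ~valve is left, so valve = False.
In (lock | valve) only lock is left, so lock = True.
In (light | ~lock) only light is left, so light = True.
All clauses satisfied.

pump: True, safe: False, lock: True, light: True, valve: False, heat: True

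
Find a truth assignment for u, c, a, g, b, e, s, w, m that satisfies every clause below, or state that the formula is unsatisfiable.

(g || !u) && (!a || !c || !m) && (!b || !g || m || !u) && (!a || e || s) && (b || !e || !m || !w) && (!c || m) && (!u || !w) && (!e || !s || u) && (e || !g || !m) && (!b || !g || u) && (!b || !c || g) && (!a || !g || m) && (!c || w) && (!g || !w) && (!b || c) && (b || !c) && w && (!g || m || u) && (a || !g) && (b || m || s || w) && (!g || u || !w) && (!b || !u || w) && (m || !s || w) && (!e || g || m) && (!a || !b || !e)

Unit clause (w) forces w = True.
In (!u || !w) only !u is left, so u = False.
In (!g || !w) only !g is left, so g = False.
Set c = False.
  then (!b || c) forces b = False.
Set a = False.
Set e = False.
Set s = True.
Set m = False.
All clauses satisfied.

u=F, c=F, a=F, g=F, b=F, e=F, s=T, w=T, m=F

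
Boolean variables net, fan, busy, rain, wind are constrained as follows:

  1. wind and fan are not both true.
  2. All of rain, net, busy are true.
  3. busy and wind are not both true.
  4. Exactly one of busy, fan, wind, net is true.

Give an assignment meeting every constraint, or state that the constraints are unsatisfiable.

Case busy = True:
  (2) forces rain = True.
  (2) forces net = True.
  Constraint (4) is violated (busy=T, net=T) — contradiction.
Case busy = False:
  Constraint (2) is violated (busy=F) — contradiction.
Both cases fail — unsatisfiable.

UNSATISFIABLE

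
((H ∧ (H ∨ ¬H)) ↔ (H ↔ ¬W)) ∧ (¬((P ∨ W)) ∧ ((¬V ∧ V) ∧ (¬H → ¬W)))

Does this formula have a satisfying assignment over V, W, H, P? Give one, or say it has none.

The formula is unsatisfiable.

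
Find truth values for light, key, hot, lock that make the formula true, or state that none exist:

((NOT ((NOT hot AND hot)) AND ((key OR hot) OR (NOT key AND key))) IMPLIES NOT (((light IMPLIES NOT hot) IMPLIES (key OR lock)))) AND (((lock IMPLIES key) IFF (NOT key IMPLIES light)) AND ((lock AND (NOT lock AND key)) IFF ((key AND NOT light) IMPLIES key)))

The conjunct (lock AND (NOT lock AND key)) IFF ((key AND NOT light) IMPLIES key) is unsatisfiable on its own:
  light=F, key=F, lock=F: evaluates to False.
  light=F, key=F, lock=T: evaluates to False.
  light=F, key=T, lock=F: evaluates to False.
  light=F, key=T, lock=T: evaluates to False.
  light=T, key=F, lock=F: evaluates to False.
  light=T, key=F, lock=T: evaluates to False.
  light=T, key=T, lock=F: evaluates to False.
  light=T, key=T, lock=T: evaluates to False.
So the whole conjunction is unsatisfiable.

Unsatisfiable — no assignment works.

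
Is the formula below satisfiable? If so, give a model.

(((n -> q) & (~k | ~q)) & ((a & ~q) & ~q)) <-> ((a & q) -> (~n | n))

k = True, q = False, n = False, a = True

  (((n -> q) & (~k | ~q)) & ((a & ~q) & ~q)) <-> ((a & q) -> (~n | n)) = True
    ((n -> q) & (~k | ~q)) & ((a & ~q) & ~q) = True
      (n -> q) & (~k | ~q) = True
        n -> q = True
        ~k | ~q = True
          ~k = False
          ~q = True
      (a & ~q) & ~q = True
        a & ~q = True
          ~q = True
        ~q = True
    (a & q) -> (~n | n) = True
      a & q = False
      ~n | n = True
        ~n = True
The formula evaluates to True.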